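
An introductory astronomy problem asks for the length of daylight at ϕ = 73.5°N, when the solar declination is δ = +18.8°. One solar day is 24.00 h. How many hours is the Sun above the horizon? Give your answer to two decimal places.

Sunrise equation: cos h₀ = −tan ϕ · tan δ = -1.1493 ≤ −1, so the Sun never sets (polar day) and h₀ = π.
Daylight = 2h₀/(2π) × 24.00 h = (3.1416/π) × 24.00 = 24.00 h.

24.00 h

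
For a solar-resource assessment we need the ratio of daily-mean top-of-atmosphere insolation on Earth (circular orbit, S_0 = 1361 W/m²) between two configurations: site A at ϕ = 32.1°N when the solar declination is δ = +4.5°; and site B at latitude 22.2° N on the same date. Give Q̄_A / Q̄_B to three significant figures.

Q̄_A / Q̄_B ≈ 0.939

— Configuration A (ϕ=+32.1°):
cos h₀ = −tan(+32.1°) tan(+4.500°) = -0.0494, h₀ = 1.6202 rad.
Bracket: h₀ sin ϕ sin δ + cos ϕ cos δ sin h₀ = 1.6202×0.53140×0.07846 + 0.84712×0.99692×0.99878 = 0.067552 + 0.843481 = 0.911033.
Q̄ = (S_0/π) × [bracket] = (1361/π) × 0.911033 = 394.68 W/m².
— Configuration B (ϕ=+22.2°):
cos h₀ = −tan(+22.2°) tan(+4.500°) = -0.0321, h₀ = 1.6029 rad.
Bracket: h₀ sin ϕ sin δ + cos ϕ cos δ sin h₀ = 1.6029×0.37784×0.07846 + 0.92587×0.99692×0.99948 = 0.047518 + 0.922538 = 0.970056.
Q̄ = (S_0/π) × [bracket] = (1361/π) × 0.970056 = 420.25 W/m².
Ratio Q̄_A / Q̄_B = 394.68 / 420.25 = 0.9392.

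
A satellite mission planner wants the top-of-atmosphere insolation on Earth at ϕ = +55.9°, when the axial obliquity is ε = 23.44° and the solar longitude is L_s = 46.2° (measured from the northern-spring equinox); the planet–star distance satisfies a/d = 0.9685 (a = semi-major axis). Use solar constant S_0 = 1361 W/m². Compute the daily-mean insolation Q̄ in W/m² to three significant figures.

Solar declination: sin δ = sin ε · sin L_s = sin 23.44° × sin 46.2° = 0.28711, so δ = +16.685°.
cos h₀ = −tan(+55.9°) tan(+16.685°) = -0.4427, h₀ = 2.0294 rad.
Bracket: h₀ sin ϕ sin δ + cos ϕ cos δ sin h₀ = 2.0294×0.82806×0.28711 + 0.56064×0.95790×0.89667 = 0.482478 + 0.481545 = 0.964023.
Inverse-square distance factor (a/d)² = 0.9685² = 0.937992.
Q̄ = (S_0/π) × 0.937992 × [bracket] = (1361/π) × 0.937992 × 0.964023 = 391.7 W/m².

Q̄ ≈ 392 W/m²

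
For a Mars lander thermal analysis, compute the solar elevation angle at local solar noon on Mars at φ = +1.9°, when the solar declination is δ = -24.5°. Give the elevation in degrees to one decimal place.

At local noon the hour angle is zero, so the zenith angle equals |φ − δ| = |+1.9° − (-24.500°)| = 26.400°.
Elevation = 90° − 26.400° = 63.6°.

63.6°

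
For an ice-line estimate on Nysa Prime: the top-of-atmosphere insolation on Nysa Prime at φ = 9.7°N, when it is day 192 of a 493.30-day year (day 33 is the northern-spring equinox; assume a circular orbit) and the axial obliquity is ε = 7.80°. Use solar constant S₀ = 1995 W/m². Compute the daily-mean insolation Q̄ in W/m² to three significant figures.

Q̄ ≈ 642 W/m²

Solar longitude: λ_s = 360° × (192 − 33)/493.30 = 116.035°.
sin δ = sin 7.80° × sin 116.035° = 0.12194, so δ = +7.004°.
cos H₀ = −tan(+9.7°) tan(+7.004°) = -0.0210, H₀ = 1.5918 rad.
Bracket: H₀ sin φ sin δ + cos φ cos δ sin H₀ = 1.5918×0.16849×0.12194 + 0.98570×0.99254×0.99978 = 0.032705 + 0.978131 = 1.010836.
Q̄ = (S₀/π) × [bracket] = (1995/π) × 1.010836 = 641.9 W/m².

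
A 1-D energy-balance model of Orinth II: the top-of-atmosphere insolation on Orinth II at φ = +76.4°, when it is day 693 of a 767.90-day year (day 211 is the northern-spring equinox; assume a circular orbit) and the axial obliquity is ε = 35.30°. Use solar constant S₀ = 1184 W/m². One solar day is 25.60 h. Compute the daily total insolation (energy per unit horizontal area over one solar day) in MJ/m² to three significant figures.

0.00 MJ/m²

Solar longitude: λ_s = 360° × (693 − 211)/767.90 = 225.967°.
sin δ = sin 35.30° × sin 225.967° = -0.41544, so δ = -24.547°.
cos H₀ = −tan(+76.4°) tan(-24.547°) = 1.8879 ≥ 1 ⇒ polar night, H₀ = 0 and Q̄ = 0.
Daily total = Q̄ × 25.60 h × 3600 s/h = 0.00 MJ/m².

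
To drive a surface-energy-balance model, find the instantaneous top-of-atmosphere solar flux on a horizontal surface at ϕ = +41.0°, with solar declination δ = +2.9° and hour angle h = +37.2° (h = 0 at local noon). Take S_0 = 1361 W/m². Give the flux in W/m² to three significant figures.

862 W/m²

cos θ_z = sin ϕ sin δ + cos ϕ cos δ cos h = 0.033192 + 0.600379 = 0.633571.
Flux = S_0 · cos θ_z = 1361 × 0.633571 = 862.3 W/m².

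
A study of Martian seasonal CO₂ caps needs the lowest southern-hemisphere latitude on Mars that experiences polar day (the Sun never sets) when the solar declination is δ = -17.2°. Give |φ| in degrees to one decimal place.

|φ| = 72.8°

Polar day requires cos H₀ = −tan φ tan δ ≤ −1, i.e. tan φ tan δ ≥ 1.
The boundary is |tan φ| · |tan δ| = 1, so |φ| = 90° − |δ| = 90° − 17.2° = 72.8° in the southern hemisphere.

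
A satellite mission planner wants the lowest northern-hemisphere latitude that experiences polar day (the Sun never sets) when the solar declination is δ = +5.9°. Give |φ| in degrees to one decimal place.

Polar day requires cos H₀ = −tan φ tan δ ≤ −1, i.e. tan φ tan δ ≥ 1.
The boundary is |tan φ| · |tan δ| = 1, so |φ| = 90° − |δ| = 90° − 5.9° = 84.1° in the northern hemisphere.

|φ| = 84.1°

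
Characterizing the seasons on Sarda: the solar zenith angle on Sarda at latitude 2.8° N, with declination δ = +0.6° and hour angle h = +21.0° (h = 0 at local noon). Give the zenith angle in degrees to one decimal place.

θ_z = 21.1°

cos θ_z = sin φ sin δ + cos φ cos δ cos h = 0.000512 + 0.932415 = 0.932927.
θ_z = arccos(0.932927) = 21.1°.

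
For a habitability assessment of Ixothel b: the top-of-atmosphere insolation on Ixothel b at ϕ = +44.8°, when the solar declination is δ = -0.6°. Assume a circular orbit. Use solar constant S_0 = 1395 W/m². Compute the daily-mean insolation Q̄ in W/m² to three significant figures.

cos h₀ = −tan(+44.8°) tan(-0.600°) = 0.0104, h₀ = 1.5604 rad.
Bracket: h₀ sin ϕ sin δ + cos ϕ cos δ sin h₀ = 1.5604×0.70463×-0.01047 + 0.70957×0.99995×0.99995 = -0.011512 + 0.709499 = 0.697987.
Q̄ = (S_0/π) × [bracket] = (1395/π) × 0.697987 = 309.9 W/m².

Q̄ ≈ 310 W/m²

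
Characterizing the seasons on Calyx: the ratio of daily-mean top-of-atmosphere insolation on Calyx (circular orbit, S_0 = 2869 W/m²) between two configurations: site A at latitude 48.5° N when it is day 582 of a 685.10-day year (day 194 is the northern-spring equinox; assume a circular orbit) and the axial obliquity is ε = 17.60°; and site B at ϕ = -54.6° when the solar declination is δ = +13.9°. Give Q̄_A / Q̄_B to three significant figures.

— Configuration A (ϕ=+48.5°):
Solar longitude: L_s = 360° × (582 − 194)/685.10 = 203.883°.
sin δ = sin 17.60° × sin 203.883° = -0.12242, so δ = -7.032°.
cos h₀ = −tan(+48.5°) tan(-7.032°) = 0.1394, h₀ = 1.4309 rad.
Bracket: h₀ sin ϕ sin δ + cos ϕ cos δ sin h₀ = 1.4309×0.74896×-0.12242 + 0.66262×0.99248×0.99023 = -0.131196 + 0.651212 = 0.520016.
Q̄ = (S_0/π) × [bracket] = (2869/π) × 0.520016 = 474.89 W/m².
— Configuration B (ϕ=-54.6°):
cos h₀ = −tan(-54.6°) tan(+13.900°) = 0.3482, h₀ = 1.2151 rad.
Bracket: h₀ sin ϕ sin δ + cos ϕ cos δ sin h₀ = 1.2151×-0.81513×0.24023 + 0.57928×0.97072×0.93741 = -0.237939 + 0.527123 = 0.289184.
Q̄ = (S_0/π) × [bracket] = (2869/π) × 0.289184 = 264.09 W/m².
Ratio Q̄_A / Q̄_B = 474.89 / 264.09 = 1.798.

Q̄_A / Q̄_B ≈ 1.80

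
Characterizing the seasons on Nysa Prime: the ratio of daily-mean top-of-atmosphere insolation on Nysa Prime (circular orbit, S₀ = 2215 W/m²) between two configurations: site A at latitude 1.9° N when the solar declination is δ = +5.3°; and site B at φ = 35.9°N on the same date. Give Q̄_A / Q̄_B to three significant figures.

Q̄_A / Q̄_B ≈ 1.12

— Configuration A (φ=+1.9°):
cos H₀ = −tan(+1.9°) tan(+5.300°) = -0.0031, H₀ = 1.5739 rad.
Bracket: H₀ sin φ sin δ + cos φ cos δ sin H₀ = 1.5739×0.03316×0.09237 + 0.99945×0.99572×1.00000 = 0.004821 + 0.995172 = 0.999993.
Q̄ = (S₀/π) × [bracket] = (2215/π) × 0.999993 = 705.05 W/m².
— Configuration B (φ=+35.9°):
cos H₀ = −tan(+35.9°) tan(+5.300°) = -0.0672, H₀ = 1.6380 rad.
Bracket: H₀ sin φ sin δ + cos φ cos δ sin H₀ = 1.6380×0.58637×0.09237 + 0.81004×0.99572×0.99774 = 0.088719 + 0.804750 = 0.893469.
Q̄ = (S₀/π) × [bracket] = (2215/π) × 0.893469 = 629.95 W/m².
Ratio Q̄_A / Q̄_B = 705.05 / 629.95 = 1.119.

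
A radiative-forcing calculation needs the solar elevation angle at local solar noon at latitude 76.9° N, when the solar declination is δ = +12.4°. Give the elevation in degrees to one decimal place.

25.5°

At local noon the hour angle is zero, so the zenith angle equals |φ − δ| = |+76.9° − (+12.400°)| = 64.500°.
Elevation = 90° − 64.500° = 25.5°.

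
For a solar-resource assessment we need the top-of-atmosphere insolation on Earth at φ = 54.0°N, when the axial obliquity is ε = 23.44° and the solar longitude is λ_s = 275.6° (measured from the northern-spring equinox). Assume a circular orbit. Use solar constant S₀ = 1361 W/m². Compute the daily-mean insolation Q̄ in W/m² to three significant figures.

Solar declination: sin δ = sin ε · sin λ_s = sin 23.44° × sin 275.6° = -0.39589, so δ = -23.321°.
cos H₀ = −tan(+54.0°) tan(-23.321°) = 0.5934, H₀ = 0.9355 rad.
Bracket: H₀ sin φ sin δ + cos φ cos δ sin H₀ = 0.9355×0.80902×-0.39589 + 0.58779×0.91830×0.80493 = -0.299625 + 0.434475 = 0.134850.
Q̄ = (S₀/π) × [bracket] = (1361/π) × 0.134850 = 58.42 W/m².

Q̄ ≈ 58.4 W/m²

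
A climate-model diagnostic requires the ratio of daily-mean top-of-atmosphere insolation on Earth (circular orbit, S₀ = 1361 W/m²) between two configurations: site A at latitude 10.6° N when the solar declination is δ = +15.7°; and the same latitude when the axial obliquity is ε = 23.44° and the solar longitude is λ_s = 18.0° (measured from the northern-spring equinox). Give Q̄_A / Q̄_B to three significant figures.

Q̄_A / Q̄_B ≈ 1.01

— Configuration A (φ=+10.6°):
cos H₀ = −tan(+10.6°) tan(+15.700°) = -0.0526, H₀ = 1.6234 rad.
Bracket: H₀ sin φ sin δ + cos φ cos δ sin H₀ = 1.6234×0.18395×0.27060 + 0.98294×0.96269×0.99862 = 0.080808 + 0.944961 = 1.025769.
Q̄ = (S₀/π) × [bracket] = (1361/π) × 1.025769 = 444.38 W/m².
— Configuration B (φ=+10.6°):
Solar declination: sin δ = sin ε · sin λ_s = sin 23.44° × sin 18.0° = 0.12292, so δ = +7.061°.
cos H₀ = −tan(+10.6°) tan(+7.061°) = -0.0232, H₀ = 1.5940 rad.
Bracket: H₀ sin φ sin δ + cos φ cos δ sin H₀ = 1.5940×0.18395×0.12292 + 0.98294×0.99242×0.99973 = 0.036042 + 0.975226 = 1.011268.
Q̄ = (S₀/π) × [bracket] = (1361/π) × 1.011268 = 438.10 W/m².
Ratio Q̄_A / Q̄_B = 444.38 / 438.10 = 1.014.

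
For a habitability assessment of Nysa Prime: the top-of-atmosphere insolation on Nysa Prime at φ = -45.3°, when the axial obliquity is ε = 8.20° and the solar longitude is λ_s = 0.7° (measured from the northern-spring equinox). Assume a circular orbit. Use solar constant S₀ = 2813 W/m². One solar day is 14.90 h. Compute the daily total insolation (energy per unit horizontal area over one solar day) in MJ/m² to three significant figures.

Solar declination: sin δ = sin ε · sin λ_s = sin 8.20° × sin 0.7° = 0.00174, so δ = +0.100°.
cos H₀ = −tan(-45.3°) tan(+0.100°) = 0.0018, H₀ = 1.5690 rad.
Bracket: H₀ sin φ sin δ + cos φ cos δ sin H₀ = 1.5690×-0.71080×0.00174 + 0.70339×1.00000×1.00000 = -0.001941 + 0.703390 = 0.701449.
Q̄ = (S₀/π) × [bracket] = (2813/π) × 0.701449 = 628.08 W/m².
Daily total = Q̄ × 14.90 h × 3600 s/h = 628.08 × 14.90 × 3600 / 10⁶ = 33.69 MJ/m².

33.7 MJ/m²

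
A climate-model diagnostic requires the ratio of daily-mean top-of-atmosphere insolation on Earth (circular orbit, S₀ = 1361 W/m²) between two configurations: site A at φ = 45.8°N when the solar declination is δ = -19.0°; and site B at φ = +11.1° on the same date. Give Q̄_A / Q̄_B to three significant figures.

Q̄_A / Q̄_B ≈ 0.402

— Configuration A (φ=+45.8°):
cos H₀ = −tan(+45.8°) tan(-19.000°) = 0.3541, H₀ = 1.2089 rad.
Bracket: H₀ sin φ sin δ + cos φ cos δ sin H₀ = 1.2089×0.71691×-0.32557 + 0.69717×0.94552×0.93522 = -0.282163 + 0.616486 = 0.334323.
Q̄ = (S₀/π) × [bracket] = (1361/π) × 0.334323 = 144.84 W/m².
— Configuration B (φ=+11.1°):
cos H₀ = −tan(+11.1°) tan(-19.000°) = 0.0676, H₀ = 1.5032 rad.
Bracket: H₀ sin φ sin δ + cos φ cos δ sin H₀ = 1.5032×0.19252×-0.32557 + 0.98129×0.94552×0.99772 = -0.094219 + 0.925714 = 0.831495.
Q̄ = (S₀/π) × [bracket] = (1361/π) × 0.831495 = 360.22 W/m².
Ratio Q̄_A / Q̄_B = 144.84 / 360.22 = 0.4021.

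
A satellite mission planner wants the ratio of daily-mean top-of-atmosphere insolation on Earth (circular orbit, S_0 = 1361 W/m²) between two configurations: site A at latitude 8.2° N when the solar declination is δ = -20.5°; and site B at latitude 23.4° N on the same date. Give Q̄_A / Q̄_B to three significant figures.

— Configuration A (ϕ=+8.2°):
cos h₀ = −tan(+8.2°) tan(-20.500°) = 0.0539, h₀ = 1.5169 rad.
Bracket: h₀ sin ϕ sin δ + cos ϕ cos δ sin h₀ = 1.5169×0.14263×-0.35021 + 0.98978×0.93667×0.99855 = -0.075770 + 0.925753 = 0.849983.
Q̄ = (S_0/π) × [bracket] = (1361/π) × 0.849983 = 368.23 W/m².
— Configuration B (ϕ=+23.4°):
cos h₀ = −tan(+23.4°) tan(-20.500°) = 0.1618, h₀ = 1.4083 rad.
Bracket: h₀ sin ϕ sin δ + cos ϕ cos δ sin h₀ = 1.4083×0.39715×-0.35021 + 0.91775×0.93667×0.98682 = -0.195875 + 0.848299 = 0.652424.
Q̄ = (S_0/π) × [bracket] = (1361/π) × 0.652424 = 282.64 W/m².
Ratio Q̄_A / Q̄_B = 368.23 / 282.64 = 1.303.

Q̄_A / Q̄_B ≈ 1.30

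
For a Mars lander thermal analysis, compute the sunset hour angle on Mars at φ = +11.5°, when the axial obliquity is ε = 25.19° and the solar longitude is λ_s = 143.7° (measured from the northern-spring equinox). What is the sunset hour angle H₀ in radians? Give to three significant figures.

Solar declination: sin δ = sin ε · sin λ_s = sin 25.19° × sin 143.7° = 0.25197, so δ = +14.594°.
cos H₀ = −tan φ · tan δ = −tan(+11.5°) × tan(+14.594°) = -0.0530, so H₀ = 1.6238 rad = 93.04°.

H₀ = 1.62 rad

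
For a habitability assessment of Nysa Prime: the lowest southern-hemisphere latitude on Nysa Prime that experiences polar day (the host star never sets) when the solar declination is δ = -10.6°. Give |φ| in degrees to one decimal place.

Polar day requires cos H₀ = −tan φ tan δ ≤ −1, i.e. tan φ tan δ ≥ 1.
The boundary is |tan φ| · |tan δ| = 1, so |φ| = 90° − |δ| = 90° − 10.6° = 79.4° in the southern hemisphere.

|φ| = 79.4°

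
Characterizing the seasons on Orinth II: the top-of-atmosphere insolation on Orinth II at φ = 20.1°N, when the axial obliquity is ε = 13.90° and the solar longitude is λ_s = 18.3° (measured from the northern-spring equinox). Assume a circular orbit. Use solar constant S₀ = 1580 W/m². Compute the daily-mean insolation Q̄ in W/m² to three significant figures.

Q̄ ≈ 492 W/m²

Solar declination: sin δ = sin ε · sin λ_s = sin 13.90° × sin 18.3° = 0.07543, so δ = +4.326°.
cos H₀ = −tan(+20.1°) tan(+4.326°) = -0.0277, H₀ = 1.5985 rad.
Bracket: H₀ sin φ sin δ + cos φ cos δ sin H₀ = 1.5985×0.34366×0.07543 + 0.93909×0.99715×0.99962 = 0.041437 + 0.936058 = 0.977495.
Q̄ = (S₀/π) × [bracket] = (1580/π) × 0.977495 = 491.6 W/m².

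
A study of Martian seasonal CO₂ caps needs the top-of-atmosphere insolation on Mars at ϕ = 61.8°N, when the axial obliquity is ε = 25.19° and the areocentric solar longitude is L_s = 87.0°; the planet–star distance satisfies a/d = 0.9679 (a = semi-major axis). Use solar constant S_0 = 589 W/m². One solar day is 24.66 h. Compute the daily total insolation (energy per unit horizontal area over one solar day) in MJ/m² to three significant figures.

18.6 MJ/m²

sin δ = sin 25.19° × sin 87.0° = 0.42504, so δ = +25.153°.
cos h₀ = −tan(+61.8°) tan(+25.153°) = -0.8757, h₀ = 2.6377 rad.
Bracket: h₀ sin ϕ sin δ + cos ϕ cos δ sin h₀ = 2.6377×0.88130×0.42504 + 0.47255×0.90518×0.48279 = 0.988050 + 0.206510 = 1.194560.
Inverse-square distance factor (a/d)² = 0.9679² = 0.936830.
Q̄ = (S_0/π) × 0.936830 × [bracket] = (589/π) × 0.936830 × 1.194560 = 209.81 W/m².
Daily total = Q̄ × 24.66 h × 3600 s/h = 209.81 × 24.66 × 3600 / 10⁶ = 18.63 MJ/m².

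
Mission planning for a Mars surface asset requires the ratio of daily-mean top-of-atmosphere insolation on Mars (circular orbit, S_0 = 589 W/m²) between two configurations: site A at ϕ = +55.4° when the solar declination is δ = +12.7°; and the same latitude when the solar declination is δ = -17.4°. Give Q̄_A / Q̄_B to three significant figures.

— Configuration A (ϕ=+55.4°):
cos h₀ = −tan(+55.4°) tan(+12.700°) = -0.3267, h₀ = 1.9036 rad.
Bracket: h₀ sin ϕ sin δ + cos ϕ cos δ sin h₀ = 1.9036×0.82314×0.21985 + 0.56784×0.97553×0.94514 = 0.344489 + 0.523556 = 0.868045.
Q̄ = (S_0/π) × [bracket] = (589/π) × 0.868045 = 162.75 W/m².
— Configuration B (ϕ=+55.4°):
cos h₀ = −tan(+55.4°) tan(-17.400°) = 0.4543, h₀ = 1.0992 rad.
Bracket: h₀ sin ϕ sin δ + cos ϕ cos δ sin h₀ = 1.0992×0.82314×-0.29904 + 0.56784×0.95424×0.89086 = -0.270570 + 0.482718 = 0.212148.
Q̄ = (S_0/π) × [bracket] = (589/π) × 0.212148 = 39.774 W/m².
Ratio Q̄_A / Q̄_B = 162.75 / 39.774 = 4.092.

Q̄_A / Q̄_B ≈ 4.09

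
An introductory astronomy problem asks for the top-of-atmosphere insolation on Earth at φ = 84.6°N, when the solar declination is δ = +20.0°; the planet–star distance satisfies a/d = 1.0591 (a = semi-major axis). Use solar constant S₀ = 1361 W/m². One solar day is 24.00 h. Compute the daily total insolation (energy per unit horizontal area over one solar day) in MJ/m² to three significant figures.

cos H₀ = −tan(+84.6°) tan(+20.000°) = -3.8504 ≤ −1 ⇒ polar day, H₀ = π.
Bracket: H₀ sin φ sin δ + cos φ cos δ sin H₀ = 3.1416×0.99556×0.34202 + 0.09411×0.93969×0.00000 = 1.069719 + 0.000000 = 1.069719.
Inverse-square distance factor (a/d)² = 1.0591² = 1.121693.
Q̄ = (S₀/π) × 1.121693 × [bracket] = (1361/π) × 1.121693 × 1.069719 = 519.82 W/m².
Daily total = Q̄ × 24.00 h × 3600 s/h = 519.82 × 24.00 × 3600 / 10⁶ = 44.91 MJ/m².

44.9 MJ/m²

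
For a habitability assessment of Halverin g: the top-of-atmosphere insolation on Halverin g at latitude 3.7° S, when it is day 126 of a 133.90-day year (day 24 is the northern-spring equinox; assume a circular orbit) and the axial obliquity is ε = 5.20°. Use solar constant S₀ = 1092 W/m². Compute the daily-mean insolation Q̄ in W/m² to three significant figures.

Q̄ ≈ 349 W/m²

Solar longitude: λ_s = 360° × (126 − 24)/133.90 = 274.235°.
sin δ = sin 5.20° × sin 274.235° = -0.09039, so δ = -5.186°.
cos H₀ = −tan(-3.7°) tan(-5.186°) = -0.0059, H₀ = 1.5767 rad.
Bracket: H₀ sin φ sin δ + cos φ cos δ sin H₀ = 1.5767×-0.06453×-0.09039 + 0.99792×0.99591×0.99998 = 0.009197 + 0.993819 = 1.003016.
Q̄ = (S₀/π) × [bracket] = (1092/π) × 1.003016 = 348.6 W/m².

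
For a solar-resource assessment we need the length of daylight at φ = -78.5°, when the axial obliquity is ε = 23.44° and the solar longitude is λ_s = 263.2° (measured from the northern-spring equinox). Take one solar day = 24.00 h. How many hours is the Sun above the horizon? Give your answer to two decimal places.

24.00 h

Solar declination: sin δ = sin ε · sin λ_s = sin 23.44° × sin 263.2° = -0.39499, so δ = -23.265°.
Sunrise equation: cos H₀ = −tan φ · tan δ = -2.1133 ≤ −1, so the Sun never sets (polar day) and H₀ = π.
Daylight = 2H₀/(2π) × 24.00 h = (3.1416/π) × 24.00 = 24.00 h.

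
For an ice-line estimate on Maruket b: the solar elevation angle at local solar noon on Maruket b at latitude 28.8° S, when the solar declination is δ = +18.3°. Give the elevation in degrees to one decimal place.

At local noon the hour angle is zero, so the zenith angle equals |φ − δ| = |-28.8° − (+18.300°)| = 47.100°.
Elevation = 90° − 47.100° = 42.9°.

42.9°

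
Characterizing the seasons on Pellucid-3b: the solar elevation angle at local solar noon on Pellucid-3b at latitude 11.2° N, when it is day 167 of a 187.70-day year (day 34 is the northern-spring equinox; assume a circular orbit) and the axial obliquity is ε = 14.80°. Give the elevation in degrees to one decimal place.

Solar longitude: λ_s = 360° × (167 − 34)/187.70 = 255.088°.
sin δ = sin 14.80° × sin 255.088° = -0.24684, so δ = -14.291°.
At local noon the hour angle is zero, so the zenith angle equals |φ − δ| = |+11.2° − (-14.291°)| = 25.491°.
Elevation = 90° − 25.491° = 64.5°.

64.5°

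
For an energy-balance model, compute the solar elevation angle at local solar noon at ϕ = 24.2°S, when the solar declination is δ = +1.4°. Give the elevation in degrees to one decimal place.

64.4°

At local noon the hour angle is zero, so the zenith angle equals |ϕ − δ| = |-24.2° − (+1.400°)| = 25.600°.
Elevation = 90° − 25.600° = 64.4°.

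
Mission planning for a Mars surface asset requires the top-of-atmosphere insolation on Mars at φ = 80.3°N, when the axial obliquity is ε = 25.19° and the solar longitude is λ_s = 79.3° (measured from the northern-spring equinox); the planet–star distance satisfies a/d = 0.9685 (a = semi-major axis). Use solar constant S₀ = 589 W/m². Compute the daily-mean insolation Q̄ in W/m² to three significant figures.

Q̄ ≈ 228 W/m²

Solar declination: sin δ = sin ε · sin λ_s = sin 25.19° × sin 79.3° = 0.41822, so δ = +24.722°.
cos H₀ = −tan(+80.3°) tan(+24.722°) = -2.6936 ≤ −1 ⇒ polar day, H₀ = π.
Bracket: H₀ sin φ sin δ + cos φ cos δ sin H₀ = 3.1416×0.98570×0.41822 + 0.16849×0.90835×0.00000 = 1.295091 + 0.000000 = 1.295091.
Inverse-square distance factor (a/d)² = 0.9685² = 0.937992.
Q̄ = (S₀/π) × 0.937992 × [bracket] = (589/π) × 0.937992 × 1.295091 = 227.8 W/m².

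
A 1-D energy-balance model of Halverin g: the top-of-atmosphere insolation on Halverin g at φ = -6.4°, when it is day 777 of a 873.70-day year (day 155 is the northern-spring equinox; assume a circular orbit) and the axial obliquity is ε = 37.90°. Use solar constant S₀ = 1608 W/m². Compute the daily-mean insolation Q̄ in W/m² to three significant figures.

Solar longitude: λ_s = 360° × (777 − 155)/873.70 = 256.289°.
sin δ = sin 37.90° × sin 256.289° = -0.59678, so δ = -36.640°.
cos H₀ = −tan(-6.4°) tan(-36.640°) = -0.0834, H₀ = 1.6543 rad.
Bracket: H₀ sin φ sin δ + cos φ cos δ sin H₀ = 1.6543×-0.11147×-0.59678 + 0.99377×0.80240×0.99651 = 0.110049 + 0.794618 = 0.904667.
Q̄ = (S₀/π) × [bracket] = (1608/π) × 0.904667 = 463.0 W/m².

Q̄ ≈ 463 W/m²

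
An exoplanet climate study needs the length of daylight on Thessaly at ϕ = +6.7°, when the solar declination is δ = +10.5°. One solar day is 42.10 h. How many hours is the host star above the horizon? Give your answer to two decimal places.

21.34 h

cos h₀ = −tan ϕ · tan δ = −tan(+6.7°) × tan(+10.500°) = -0.0218, so h₀ = 1.5926 rad = 91.25°.
Daylight = 2h₀/(2π) × 42.10 h = (1.5926/π) × 42.10 = 21.34 h.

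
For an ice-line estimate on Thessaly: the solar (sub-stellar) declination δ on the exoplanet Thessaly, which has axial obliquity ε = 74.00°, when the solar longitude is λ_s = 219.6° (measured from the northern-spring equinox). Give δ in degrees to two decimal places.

sin δ = sin ε · sin λ_s = sin 74.00° × sin 219.6° = -0.612731.
δ = arcsin(-0.612731) = -37.79°.

δ = -37.79°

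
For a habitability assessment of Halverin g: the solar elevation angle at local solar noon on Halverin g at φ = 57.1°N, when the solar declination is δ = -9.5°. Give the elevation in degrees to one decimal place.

At local noon the hour angle is zero, so the zenith angle equals |φ − δ| = |+57.1° − (-9.500°)| = 66.600°.
Elevation = 90° − 66.600° = 23.4°.

23.4°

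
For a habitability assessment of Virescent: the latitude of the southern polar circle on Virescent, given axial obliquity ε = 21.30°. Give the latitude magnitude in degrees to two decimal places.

The polar circle is the lowest latitude that experiences at least one full rotation of continuous darkness at the northern-summer solstice; it lies at |ϕ| = 90° − ε = 90° − 21.30° = 68.70°.

68.70°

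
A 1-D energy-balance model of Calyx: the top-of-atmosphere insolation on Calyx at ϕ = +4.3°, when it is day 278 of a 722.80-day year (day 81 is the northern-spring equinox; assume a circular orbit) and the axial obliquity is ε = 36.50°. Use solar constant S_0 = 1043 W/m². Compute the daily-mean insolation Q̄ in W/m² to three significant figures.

Solar longitude: L_s = 360° × (278 − 81)/722.80 = 98.118°.
sin δ = sin 36.50° × sin 98.118° = 0.58886, so δ = +36.076°.
cos h₀ = −tan(+4.3°) tan(+36.076°) = -0.0548, h₀ = 1.6256 rad.
Bracket: h₀ sin ϕ sin δ + cos ϕ cos δ sin h₀ = 1.6256×0.07498×0.58886 + 0.99719×0.80823×0.99850 = 0.071775 + 0.804750 = 0.876525.
Q̄ = (S_0/π) × [bracket] = (1043/π) × 0.876525 = 291.0 W/m².

Q̄ ≈ 291 W/m²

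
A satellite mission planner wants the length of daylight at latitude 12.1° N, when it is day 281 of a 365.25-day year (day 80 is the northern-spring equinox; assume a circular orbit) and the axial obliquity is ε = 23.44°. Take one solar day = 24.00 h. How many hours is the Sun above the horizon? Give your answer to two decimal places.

Solar longitude: λ_s = 360° × (281 − 80)/365.25 = 198.111°.
sin δ = sin 23.44° × sin 198.111° = -0.12366, so δ = -7.103°.
cos H₀ = −tan φ · tan δ = −tan(+12.1°) × tan(-7.103°) = 0.0267, so H₀ = 1.5441 rad = 88.47°.
Daylight = 2H₀/(2π) × 24.00 h = (1.5441/π) × 24.00 = 11.80 h.

11.80 h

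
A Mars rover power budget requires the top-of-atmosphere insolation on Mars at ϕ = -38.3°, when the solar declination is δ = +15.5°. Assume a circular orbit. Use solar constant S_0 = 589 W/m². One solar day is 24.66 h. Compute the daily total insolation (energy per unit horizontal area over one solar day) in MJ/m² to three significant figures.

cos h₀ = −tan(-38.3°) tan(+15.500°) = 0.2190, h₀ = 1.3500 rad.
Bracket: h₀ sin ϕ sin δ + cos ϕ cos δ sin h₀ = 1.3500×-0.61978×0.26724 + 0.78478×0.96363×0.97572 = -0.223601 + 0.737876 = 0.514275.
Q̄ = (S_0/π) × [bracket] = (589/π) × 0.514275 = 96.419 W/m².
Daily total = Q̄ × 24.66 h × 3600 s/h = 96.419 × 24.66 × 3600 / 10⁶ = 8.560 MJ/m².

8.56 MJ/m²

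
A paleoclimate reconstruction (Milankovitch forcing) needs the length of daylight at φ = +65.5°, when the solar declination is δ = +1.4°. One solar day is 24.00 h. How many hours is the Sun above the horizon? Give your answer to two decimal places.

cos H₀ = −tan φ · tan δ = −tan(+65.5°) × tan(+1.400°) = -0.0536, so H₀ = 1.6244 rad = 93.07°.
Daylight = 2H₀/(2π) × 24.00 h = (1.6244/π) × 24.00 = 12.41 h.

12.41 h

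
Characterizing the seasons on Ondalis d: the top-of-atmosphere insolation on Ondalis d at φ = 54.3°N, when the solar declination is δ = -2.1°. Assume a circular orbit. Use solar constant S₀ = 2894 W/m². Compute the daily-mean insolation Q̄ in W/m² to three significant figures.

Q̄ ≈ 495 W/m²

cos H₀ = −tan(+54.3°) tan(-2.100°) = 0.0510, H₀ = 1.5197 rad.
Bracket: H₀ sin φ sin δ + cos φ cos δ sin H₀ = 1.5197×0.81208×-0.03664 + 0.58354×0.99933×0.99870 = -0.045218 + 0.582391 = 0.537173.
Q̄ = (S₀/π) × [bracket] = (2894/π) × 0.537173 = 494.8 W/m².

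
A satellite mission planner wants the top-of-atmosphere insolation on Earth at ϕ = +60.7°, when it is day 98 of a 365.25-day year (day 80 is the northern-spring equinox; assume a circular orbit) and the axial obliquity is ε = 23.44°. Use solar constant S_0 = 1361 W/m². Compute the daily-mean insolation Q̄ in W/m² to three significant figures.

Solar longitude: L_s = 360° × (98 − 80)/365.25 = 17.741°.
sin δ = sin 23.44° × sin 17.741° = 0.12121, so δ = +6.962°.
cos h₀ = −tan(+60.7°) tan(+6.962°) = -0.2176, h₀ = 1.7902 rad.
Bracket: h₀ sin ϕ sin δ + cos ϕ cos δ sin h₀ = 1.7902×0.87207×0.12121 + 0.48938×0.99263×0.97604 = 0.189231 + 0.474134 = 0.663365.
Q̄ = (S_0/π) × [bracket] = (1361/π) × 0.663365 = 287.4 W/m².

Q̄ ≈ 287 W/m²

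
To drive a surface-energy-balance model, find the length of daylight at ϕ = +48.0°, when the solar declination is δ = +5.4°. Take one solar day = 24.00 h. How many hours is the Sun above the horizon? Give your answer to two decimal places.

12.80 h

cos h₀ = −tan ϕ · tan δ = −tan(+48.0°) × tan(+5.400°) = -0.1050, so h₀ = 1.6760 rad = 96.03°.
Daylight = 2h₀/(2π) × 24.00 h = (1.6760/π) × 24.00 = 12.80 h.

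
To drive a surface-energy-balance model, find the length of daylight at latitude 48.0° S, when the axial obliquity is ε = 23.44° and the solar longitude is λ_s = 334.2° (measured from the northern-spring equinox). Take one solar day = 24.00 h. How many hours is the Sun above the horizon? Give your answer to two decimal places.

Solar declination: sin δ = sin ε · sin λ_s = sin 23.44° × sin 334.2° = -0.17313, so δ = -9.970°.
cos H₀ = −tan φ · tan δ = −tan(-48.0°) × tan(-9.970°) = -0.1952, so H₀ = 1.7673 rad = 101.26°.
Daylight = 2H₀/(2π) × 24.00 h = (1.7673/π) × 24.00 = 13.50 h.

13.50 h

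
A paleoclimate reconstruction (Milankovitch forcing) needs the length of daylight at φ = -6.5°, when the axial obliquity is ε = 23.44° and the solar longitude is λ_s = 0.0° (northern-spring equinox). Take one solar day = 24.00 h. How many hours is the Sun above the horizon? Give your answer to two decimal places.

Solar declination: sin δ = sin ε · sin λ_s = sin 23.44° × sin 0.0° = 0.00000, so δ = +0.000°.
cos H₀ = −tan φ · tan δ = −tan(-6.5°) × tan(+0.000°) = 0.0000, so H₀ = 1.5708 rad = 90.00°.
Daylight = 2H₀/(2π) × 24.00 h = (1.5708/π) × 24.00 = 12.00 h.

12.00 h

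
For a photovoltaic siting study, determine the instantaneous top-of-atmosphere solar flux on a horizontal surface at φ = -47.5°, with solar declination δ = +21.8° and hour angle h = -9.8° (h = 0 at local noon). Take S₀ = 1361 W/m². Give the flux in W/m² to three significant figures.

cos θ_z = sin φ sin δ + cos φ cos δ cos h = -0.273801 + 0.618123 = 0.344322.
Flux = S₀ · cos θ_z = 1361 × 0.344322 = 468.6 W/m².

469 W/m²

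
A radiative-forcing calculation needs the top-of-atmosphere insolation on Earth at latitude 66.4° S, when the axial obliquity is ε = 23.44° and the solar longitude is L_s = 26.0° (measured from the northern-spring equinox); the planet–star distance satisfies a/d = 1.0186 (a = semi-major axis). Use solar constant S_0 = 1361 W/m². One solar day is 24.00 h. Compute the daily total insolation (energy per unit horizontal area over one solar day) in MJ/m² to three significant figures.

Solar declination: sin δ = sin ε · sin L_s = sin 23.44° × sin 26.0° = 0.17438, so δ = +10.043°.
cos h₀ = −tan(-66.4°) tan(+10.043°) = 0.4053, h₀ = 1.1534 rad.
Bracket: h₀ sin ϕ sin δ + cos ϕ cos δ sin h₀ = 1.1534×-0.91636×0.17438 + 0.40035×0.98468×0.91416 = -0.184307 + 0.360377 = 0.176070.
Inverse-square distance factor (a/d)² = 1.0186² = 1.037546.
Q̄ = (S_0/π) × 1.037546 × [bracket] = (1361/π) × 1.037546 × 0.176070 = 79.141 W/m².
Daily total = Q̄ × 24.00 h × 3600 s/h = 79.141 × 24.00 × 3600 / 10⁶ = 6.838 MJ/m².

6.84 MJ/m²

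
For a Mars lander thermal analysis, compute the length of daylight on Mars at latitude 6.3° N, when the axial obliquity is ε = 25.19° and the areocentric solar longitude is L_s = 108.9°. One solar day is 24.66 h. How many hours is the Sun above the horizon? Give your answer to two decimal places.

sin δ = sin 25.19° × sin 108.9° = 0.40267, so δ = +23.745°.
cos h₀ = −tan ϕ · tan δ = −tan(+6.3°) × tan(+23.745°) = -0.0486, so h₀ = 1.6194 rad = 92.78°.
Daylight = 2h₀/(2π) × 24.66 h = (1.6194/π) × 24.66 = 12.71 h.

12.71 h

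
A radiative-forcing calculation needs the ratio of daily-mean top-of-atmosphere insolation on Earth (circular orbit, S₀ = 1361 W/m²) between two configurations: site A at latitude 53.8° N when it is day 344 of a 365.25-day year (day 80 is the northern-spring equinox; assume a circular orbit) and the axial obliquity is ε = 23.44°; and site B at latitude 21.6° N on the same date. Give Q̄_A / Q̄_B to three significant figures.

— Configuration A (φ=+53.8°):
Solar longitude: λ_s = 360° × (344 − 80)/365.25 = 260.205°.
sin δ = sin 23.44° × sin 260.205° = -0.39199, so δ = -23.078°.
cos H₀ = −tan(+53.8°) tan(-23.078°) = 0.5822, H₀ = 0.9494 rad.
Bracket: H₀ sin φ sin δ + cos φ cos δ sin H₀ = 0.9494×0.80696×-0.39199 + 0.59061×0.91997×0.81306 = -0.300314 + 0.441771 = 0.141457.
Q̄ = (S₀/π) × [bracket] = (1361/π) × 0.141457 = 61.282 W/m².
— Configuration B (φ=+21.6°):
cos H₀ = −tan(+21.6°) tan(-23.078°) = 0.1687, H₀ = 1.4013 rad.
Bracket: H₀ sin φ sin δ + cos φ cos δ sin H₀ = 1.4013×0.36812×-0.39199 + 0.92978×0.91997×0.98567 = -0.202207 + 0.843112 = 0.640905.
Q̄ = (S₀/π) × [bracket] = (1361/π) × 0.640905 = 277.65 W/m².
Ratio Q̄_A / Q̄_B = 61.282 / 277.65 = 0.2207.

Q̄_A / Q̄_B ≈ 0.221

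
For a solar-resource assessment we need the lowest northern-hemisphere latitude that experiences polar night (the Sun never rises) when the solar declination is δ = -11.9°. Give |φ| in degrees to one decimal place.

|φ| = 78.1°

Polar night requires cos H₀ = −tan φ tan δ ≥ 1, i.e. tan φ tan δ ≤ −1.
The boundary is |tan φ| · |tan δ| = 1, so |φ| = 90° − |δ| = 90° − 11.9° = 78.1° in the northern hemisphere.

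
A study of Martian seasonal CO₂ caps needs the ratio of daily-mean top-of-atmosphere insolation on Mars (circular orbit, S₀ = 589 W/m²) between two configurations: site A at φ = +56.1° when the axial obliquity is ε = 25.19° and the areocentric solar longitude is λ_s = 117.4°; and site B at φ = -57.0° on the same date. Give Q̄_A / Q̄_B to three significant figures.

— Configuration A (φ=+56.1°):
sin δ = sin 25.19° × sin 117.4° = 0.37787, so δ = +22.202°.
cos H₀ = −tan(+56.1°) tan(+22.202°) = -0.6074, H₀ = 2.2235 rad.
Bracket: H₀ sin φ sin δ + cos φ cos δ sin H₀ = 2.2235×0.83001×0.37787 + 0.55775×0.92586×0.79442 = 0.697369 + 0.410237 = 1.107606.
Q̄ = (S₀/π) × [bracket] = (589/π) × 1.107606 = 207.66 W/m².
— Configuration B (φ=-57.0°):
cos H₀ = −tan(-57.0°) tan(+22.202°) = 0.6285, H₀ = 0.8912 rad.
Bracket: H₀ sin φ sin δ + cos φ cos δ sin H₀ = 0.8912×-0.83867×0.37787 + 0.54464×0.92586×0.77783 = -0.282429 + 0.392229 = 0.109800.
Q̄ = (S₀/π) × [bracket] = (589/π) × 0.109800 = 20.586 W/m².
Ratio Q̄_A / Q̄_B = 207.66 / 20.586 = 10.09.

Q̄_A / Q̄_B ≈ 10.1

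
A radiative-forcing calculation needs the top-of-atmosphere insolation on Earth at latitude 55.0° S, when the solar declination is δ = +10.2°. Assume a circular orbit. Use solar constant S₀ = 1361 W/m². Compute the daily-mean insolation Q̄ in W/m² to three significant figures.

cos H₀ = −tan(-55.0°) tan(+10.200°) = 0.2570, H₀ = 1.3109 rad.
Bracket: H₀ sin φ sin δ + cos φ cos δ sin H₀ = 1.3109×-0.81915×0.17708 + 0.57358×0.98420×0.96642 = -0.190153 + 0.545561 = 0.355408.
Q̄ = (S₀/π) × [bracket] = (1361/π) × 0.355408 = 154.0 W/m².

Q̄ ≈ 154 W/m²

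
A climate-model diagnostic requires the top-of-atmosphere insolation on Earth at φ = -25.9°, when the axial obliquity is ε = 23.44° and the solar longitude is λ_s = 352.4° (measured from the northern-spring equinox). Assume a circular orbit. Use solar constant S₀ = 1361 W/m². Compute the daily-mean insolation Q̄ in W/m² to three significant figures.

Solar declination: sin δ = sin ε · sin λ_s = sin 23.44° × sin 352.4° = -0.05261, so δ = -3.016°.
cos H₀ = −tan(-25.9°) tan(-3.016°) = -0.0256, H₀ = 1.5964 rad.
Bracket: H₀ sin φ sin δ + cos φ cos δ sin H₀ = 1.5964×-0.43680×-0.05261 + 0.89956×0.99862×0.99967 = 0.036685 + 0.898022 = 0.934707.
Q̄ = (S₀/π) × [bracket] = (1361/π) × 0.934707 = 404.9 W/m².

Q̄ ≈ 405 W/m²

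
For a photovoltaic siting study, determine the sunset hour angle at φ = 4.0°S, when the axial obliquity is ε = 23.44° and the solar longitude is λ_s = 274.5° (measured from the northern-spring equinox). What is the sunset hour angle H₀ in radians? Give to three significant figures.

H₀ = 1.60 rad

Solar declination: sin δ = sin ε · sin λ_s = sin 23.44° × sin 274.5° = -0.39656, so δ = -23.363°.
cos H₀ = −tan φ · tan δ = −tan(-4.0°) × tan(-23.363°) = -0.0302, so H₀ = 1.6010 rad = 91.73°.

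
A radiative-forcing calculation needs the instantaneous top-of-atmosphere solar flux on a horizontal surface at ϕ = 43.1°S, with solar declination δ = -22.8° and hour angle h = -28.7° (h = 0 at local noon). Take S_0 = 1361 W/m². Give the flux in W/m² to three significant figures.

cos θ_z = sin ϕ sin δ + cos ϕ cos δ cos h = 0.264779 + 0.590416 = 0.855195.
Flux = S_0 · cos θ_z = 1361 × 0.855195 = 1164 W/m².

1.16e+03 W/m²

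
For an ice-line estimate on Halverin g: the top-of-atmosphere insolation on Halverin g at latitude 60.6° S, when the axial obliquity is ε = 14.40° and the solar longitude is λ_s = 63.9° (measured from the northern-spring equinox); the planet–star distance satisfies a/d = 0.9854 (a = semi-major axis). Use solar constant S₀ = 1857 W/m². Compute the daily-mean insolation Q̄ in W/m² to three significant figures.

Q̄ ≈ 122 W/m²

Solar declination: sin δ = sin ε · sin λ_s = sin 14.40° × sin 63.9° = 0.22333, so δ = +12.905°.
cos H₀ = −tan(-60.6°) tan(+12.905°) = 0.4066, H₀ = 1.1520 rad.
Bracket: H₀ sin φ sin δ + cos φ cos δ sin H₀ = 1.1520×-0.87121×0.22333 + 0.49090×0.97474×0.91360 = -0.224142 + 0.437157 = 0.213015.
Inverse-square distance factor (a/d)² = 0.9854² = 0.971013.
Q̄ = (S₀/π) × 0.971013 × [bracket] = (1857/π) × 0.971013 × 0.213015 = 122.3 W/m².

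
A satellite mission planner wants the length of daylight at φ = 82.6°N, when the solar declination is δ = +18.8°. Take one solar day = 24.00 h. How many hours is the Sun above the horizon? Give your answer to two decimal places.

24.00 h

Sunrise equation: cos H₀ = −tan φ · tan δ = -2.6211 ≤ −1, so the Sun never sets (polar day) and H₀ = π.
Daylight = 2H₀/(2π) × 24.00 h = (3.1416/π) × 24.00 = 24.00 h.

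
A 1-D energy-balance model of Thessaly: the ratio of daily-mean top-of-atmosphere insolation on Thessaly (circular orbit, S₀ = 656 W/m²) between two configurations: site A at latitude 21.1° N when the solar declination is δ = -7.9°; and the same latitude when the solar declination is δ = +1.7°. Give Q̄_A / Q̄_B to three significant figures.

— Configuration A (φ=+21.1°):
cos H₀ = −tan(+21.1°) tan(-7.900°) = 0.0535, H₀ = 1.5172 rad.
Bracket: H₀ sin φ sin δ + cos φ cos δ sin H₀ = 1.5172×0.36000×-0.13744 + 0.93295×0.99051×0.99857 = -0.075069 + 0.922775 = 0.847706.
Q̄ = (S₀/π) × [bracket] = (656/π) × 0.847706 = 177.01 W/m².
— Configuration B (φ=+21.1°):
cos H₀ = −tan(+21.1°) tan(+1.700°) = -0.0115, H₀ = 1.5822 rad.
Bracket: H₀ sin φ sin δ + cos φ cos δ sin H₀ = 1.5822×0.36000×0.02967 + 0.93295×0.99956×0.99993 = 0.016900 + 0.932474 = 0.949374.
Q̄ = (S₀/π) × [bracket] = (656/π) × 0.949374 = 198.24 W/m².
Ratio Q̄_A / Q̄_B = 177.01 / 198.24 = 0.8929.

Q̄_A / Q̄_B ≈ 0.893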